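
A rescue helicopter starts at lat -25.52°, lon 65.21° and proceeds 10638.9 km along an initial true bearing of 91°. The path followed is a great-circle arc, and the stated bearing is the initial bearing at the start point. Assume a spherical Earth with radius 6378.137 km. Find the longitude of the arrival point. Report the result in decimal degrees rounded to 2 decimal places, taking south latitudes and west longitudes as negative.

longitude 160.67°

Angular distance δ = d/R = 10638.9 / 6378.137 = 1.668026 rad.
Start latitude φ₁ = -0.445408 rad; initial bearing θ = 1.588250 rad.
sin φ₂ = sin φ₁ cos δ + cos φ₁ sin δ cos θ = (-0.430826)(-0.097077) + (0.902435)(0.995277)(-0.017452) = 0.026148
φ₂ = asin(0.026148) = 0.026151 rad = 1.50°.
Then Δλ = atan2(0.898036, -0.085812) = 1.666062 rad, from sin θ sin δ cos φ₁ over cos δ − sin φ₁ sin φ₂.
Hence λ₂ = 65.21° + 95.46° = 160.67°.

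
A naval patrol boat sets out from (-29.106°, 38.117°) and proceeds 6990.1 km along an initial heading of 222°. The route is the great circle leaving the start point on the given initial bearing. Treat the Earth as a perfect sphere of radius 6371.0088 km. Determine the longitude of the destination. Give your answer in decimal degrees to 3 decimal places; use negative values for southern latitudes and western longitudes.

longitude -44.532°

δ = 6990.1/6371.0088 = 1.097173 rad (62.8634°).
Start latitude φ₁ = -0.507996 rad; initial bearing θ = 3.874631 rad.
Applying the spherical law of cosines for sides, sin φ₂ = sin φ₁ cos δ + cos φ₁ sin δ cos θ = -0.799693, so φ₂ = -53.101°.
Δλ = atan2( sin θ sin δ cos φ₁ , cos δ − sin φ₁ sin φ₂ ) = atan2(-0.520278, 0.067121) = -1.442495 rad = -82.649°.
λ₂ = λ₁ + Δλ = -44.532°.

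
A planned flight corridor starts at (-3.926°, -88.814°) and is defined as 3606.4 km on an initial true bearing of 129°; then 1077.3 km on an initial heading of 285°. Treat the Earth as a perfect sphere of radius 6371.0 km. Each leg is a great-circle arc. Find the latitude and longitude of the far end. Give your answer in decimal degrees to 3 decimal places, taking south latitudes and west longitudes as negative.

latitude -20.418°, longitude -71.829°

Apply the spherical direct solution leg by leg, carrying full precision between legs.
Leg 1: from (-3.926°, -88.814°), δ = 3606.4/6371 = 0.566065 rad, θ = 129° → φ = -23.235°, λ = -61.840°.
Leg 2: from (-23.235°, -61.840°), δ = 1077.3/6371 = 0.169094 rad, θ = 285° → φ = -20.418°, λ = -71.829°.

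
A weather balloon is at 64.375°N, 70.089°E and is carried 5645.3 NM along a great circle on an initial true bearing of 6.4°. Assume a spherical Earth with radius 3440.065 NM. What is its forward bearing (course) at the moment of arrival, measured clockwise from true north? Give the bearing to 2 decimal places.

final bearing 177.03°

Central angle δ = d/R = 1.641045 rad.
Start latitude φ₁ = 1.123556 rad; initial bearing θ = 0.111701 rad.
Destination latitude: φ₂ = arcsin( sin φ₁ cos δ + cos φ₁ sin δ cos θ ) = arcsin(0.365437) = 21.434°.
Then Δλ = atan2(0.048089, -0.399685) = 3.021851 rad, from sin θ sin δ cos φ₁ over cos δ − sin φ₁ sin φ₂.
λ₂ = 70.089° + 173.139° = 243.228°, normalized to (−180°, 180°] → -116.772°.
The forward bearing on arrival equals the back-azimuth from the destination plus 180°.
Back-azimuth from P₂ (21.43°, -116.77°) to P₁ (64.38°, 70.09°), with Δλ' = λ₁ − λ₂ = 186.86°: atan2( sin Δλ' cos φ₁ , cos φ₂ sin φ₁ − sin φ₂ cos φ₁ cos Δλ' ) = 357.03°.
Final bearing = (357.03° + 180°) mod 360° = 177.03°.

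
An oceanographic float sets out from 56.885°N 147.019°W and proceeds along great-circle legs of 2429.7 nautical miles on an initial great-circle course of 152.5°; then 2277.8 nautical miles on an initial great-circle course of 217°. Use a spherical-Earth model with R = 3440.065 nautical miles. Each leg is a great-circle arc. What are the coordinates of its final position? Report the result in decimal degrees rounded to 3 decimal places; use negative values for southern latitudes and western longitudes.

latitude -12.136°, longitude -150.798°

Apply the spherical direct solution leg by leg, carrying full precision between legs.
Leg 1: from (56.885°, -147.019°), δ = 2429.7/3440.065 = 0.706295 rad, θ = 152.5° → φ = 18.826°, λ = -128.560°.
Leg 2: from (18.826°, -128.560°), δ = 2277.8/3440.065 = 0.662139 rad, θ = 217° → φ = -12.136°, λ = -150.798°.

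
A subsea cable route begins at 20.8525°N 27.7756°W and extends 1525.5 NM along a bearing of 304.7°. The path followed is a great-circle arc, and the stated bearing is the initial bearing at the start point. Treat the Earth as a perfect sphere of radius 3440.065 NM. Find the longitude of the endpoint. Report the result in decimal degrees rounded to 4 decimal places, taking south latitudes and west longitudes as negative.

The arc subtends δ = 1525.5/3440.065 = 0.443451 rad at the centre.
With φ₁ = 20.8525° = 0.363945 rad and θ = 304.7° = 5.318018 rad:
sin φ₂ = sin φ₁ cos δ + cos φ₁ sin δ cos θ = (0.355963)(0.903276) + (0.934500)(0.429059)(0.569280) = 0.549789
φ₂ = asin(0.549789) = 0.582112 rad = 33.3526°.
Then Δλ = atan2(-0.329643, 0.707572) = -0.435981 rad, from sin θ sin δ cos φ₁ over cos δ − sin φ₁ sin φ₂.
Hence λ₂ = -27.7756° + -24.9799° = -52.7555°.

longitude -52.7555°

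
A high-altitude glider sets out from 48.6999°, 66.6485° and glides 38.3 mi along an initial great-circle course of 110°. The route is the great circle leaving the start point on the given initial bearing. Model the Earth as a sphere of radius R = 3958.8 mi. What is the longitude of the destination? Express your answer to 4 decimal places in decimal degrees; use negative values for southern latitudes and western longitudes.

longitude 67.4347°

The arc subtends δ = 38.3/3958.8 = 0.009675 rad at the centre.
Converting: φ₁ = 0.849974 rad, θ = 1.919862 rad.
Destination latitude: φ₂ = arcsin( sin φ₁ cos δ + cos φ₁ sin δ cos θ ) = arcsin(0.749044) = 48.5076°.
Then Δλ = atan2(0.006000, 0.437224) = 0.013722 rad, from sin θ sin δ cos φ₁ over cos δ − sin φ₁ sin φ₂.
λ₂ = 66.6485° + 0.7862° = 67.4347°.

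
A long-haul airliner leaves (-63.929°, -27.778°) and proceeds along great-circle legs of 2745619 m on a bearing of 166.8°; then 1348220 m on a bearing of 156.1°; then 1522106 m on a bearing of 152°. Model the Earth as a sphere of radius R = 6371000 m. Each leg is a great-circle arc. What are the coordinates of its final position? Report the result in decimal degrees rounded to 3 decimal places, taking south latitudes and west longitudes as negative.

latitude -81.941°, longitude -52.557°

Apply the spherical direct solution leg by leg, carrying full precision between legs.
Leg 1: from (-63.929°, -27.778°), δ = 2745619/6371000 = 0.430956 rad, θ = 166.8° → φ = -84.188°, λ = 42.615°.
Leg 2: from (-84.188°, 42.615°), δ = 1348220/6371000 = 0.211618 rad, θ = 156.1° → φ = -82.799°, λ = 179.860°.
Leg 3: from (-82.799°, 179.860°), δ = 1522106/6371000 = 0.238912 rad, θ = 152° → φ = -81.941°, λ = -52.557°.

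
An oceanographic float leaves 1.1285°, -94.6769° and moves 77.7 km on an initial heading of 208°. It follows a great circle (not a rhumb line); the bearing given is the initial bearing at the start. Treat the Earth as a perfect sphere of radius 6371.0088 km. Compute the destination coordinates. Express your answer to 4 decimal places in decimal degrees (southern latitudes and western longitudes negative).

latitude 0.5115°, longitude -95.0050°

Central angle δ = d/R = 0.012196 rad.
Converting: φ₁ = 0.019696 rad, θ = 3.630285 rad.
Applying the spherical law of cosines for sides, sin φ₂ = sin φ₁ cos δ + cos φ₁ sin δ cos θ = 0.008927, so φ₂ = 0.5115°.
Δλ = atan2( sin θ sin δ cos φ₁ , cos δ − sin φ₁ sin φ₂ ) = atan2(-0.005724, 0.999750) = -0.005726 rad = -0.3281°.
λ₂ = λ₁ + Δλ = -95.0050°.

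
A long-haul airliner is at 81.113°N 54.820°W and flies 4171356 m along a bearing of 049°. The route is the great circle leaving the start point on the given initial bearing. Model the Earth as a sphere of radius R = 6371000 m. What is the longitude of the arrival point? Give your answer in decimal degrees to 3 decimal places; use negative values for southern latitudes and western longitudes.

δ = 4171356/6371000 = 0.654741 rad (37.5139°).
With φ₁ = 81.113° = 1.415689 rad and θ = 49° = 0.855211 rad:
Applying the spherical law of cosines for sides, sin φ₂ = sin φ₁ cos δ + cos φ₁ sin δ cos θ = 0.845402, so φ₂ = 57.715°.
Then Δλ = atan2(0.070999, -0.042047) = 2.105475 rad, from sin θ sin δ cos φ₁ over cos δ − sin φ₁ sin φ₂.
λ₂ = λ₁ + Δλ = 65.815°.

longitude 65.815°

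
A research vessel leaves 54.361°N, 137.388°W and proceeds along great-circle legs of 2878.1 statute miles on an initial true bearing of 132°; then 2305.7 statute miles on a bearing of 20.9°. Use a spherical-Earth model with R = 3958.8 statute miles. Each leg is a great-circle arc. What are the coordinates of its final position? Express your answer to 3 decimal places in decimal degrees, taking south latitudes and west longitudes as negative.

latitude 50.572°, longitude -87.597°

Apply the spherical direct solution leg by leg, carrying full precision between legs.
Leg 1: from (54.361°, -137.388°), δ = 2878.1/3958.8 = 0.727013 rad, θ = 132° → φ = 20.370°, λ = -105.593°.
Leg 2: from (20.370°, -105.593°), δ = 2305.7/3958.8 = 0.582424 rad, θ = 20.9° → φ = 50.572°, λ = -87.597°.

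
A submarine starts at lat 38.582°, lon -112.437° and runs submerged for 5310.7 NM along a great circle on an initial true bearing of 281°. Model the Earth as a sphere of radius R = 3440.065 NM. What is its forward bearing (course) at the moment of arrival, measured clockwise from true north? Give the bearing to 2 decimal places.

δ = 5310.7/3440.065 = 1.543779 rad (88.4520°).
Start latitude φ₁ = 0.673383 rad; initial bearing θ = 4.904375 rad.
Destination latitude: φ₂ = arcsin( sin φ₁ cos δ + cos φ₁ sin δ cos θ ) = arcsin(0.165951) = 9.552°.
For the longitude increment, Δλ = atan2( sin θ sin δ cos φ₁, cos δ − sin φ₁ sin φ₂ ) = atan2(-0.767074, -0.076479) = -95.694°.
λ₂ = -112.437° + -95.694° = -208.131°, normalized to (−180°, 180°] → 151.869°.
The forward bearing on arrival equals the back-azimuth from the destination plus 180°.
Back-azimuth from P₂ (9.55°, 151.87°) to P₁ (38.58°, -112.44°), with Δλ' = λ₁ − λ₂ = -264.31°: atan2( sin Δλ' cos φ₁ , cos φ₂ sin φ₁ − sin φ₂ cos φ₁ cos Δλ' ) = 51.09°.
Final bearing = (51.09° + 180°) mod 360° = 231.09°.

final bearing 231.09°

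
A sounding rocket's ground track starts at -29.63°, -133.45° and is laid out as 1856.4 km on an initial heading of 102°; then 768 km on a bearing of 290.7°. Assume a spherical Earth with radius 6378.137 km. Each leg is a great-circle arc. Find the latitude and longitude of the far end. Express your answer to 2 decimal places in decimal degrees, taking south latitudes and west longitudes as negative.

Apply the spherical direct solution leg by leg, carrying full precision between legs.
Leg 1: from (-29.63°, -133.45°), δ = 1856.4/6378.137 = 0.291057 rad, θ = 102° → φ = -31.70°, λ = -114.19°.
Leg 2: from (-31.70°, -114.19°), δ = 768/6378.137 = 0.120411 rad, θ = 290.7° → φ = -29.05°, λ = -121.57°.

latitude -29.05°, longitude -121.57°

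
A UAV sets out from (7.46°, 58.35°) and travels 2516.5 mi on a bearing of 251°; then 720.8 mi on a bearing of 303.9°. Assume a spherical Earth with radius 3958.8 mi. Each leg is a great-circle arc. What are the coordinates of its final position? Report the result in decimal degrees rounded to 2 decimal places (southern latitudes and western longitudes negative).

latitude 0.85°, longitude 15.41°

Apply the spherical direct solution leg by leg, carrying full precision between legs.
Leg 1: from (7.46°, 58.35°), δ = 2516.5/3958.8 = 0.635672 rad, θ = 251° → φ = -5.00°, λ = 24.05°.
Leg 2: from (-5.00°, 24.05°), δ = 720.8/3958.8 = 0.182075 rad, θ = 303.9° → φ = 0.85°, λ = 15.41°.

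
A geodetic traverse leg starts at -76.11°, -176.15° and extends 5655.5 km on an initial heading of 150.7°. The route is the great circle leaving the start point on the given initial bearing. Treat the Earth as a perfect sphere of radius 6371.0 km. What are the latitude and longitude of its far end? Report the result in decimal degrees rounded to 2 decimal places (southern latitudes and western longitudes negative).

latitude -50.82°, longitude -33.07°

δ = 5655.5/6371 = 0.887694 rad (50.8611°).
Start latitude φ₁ = -1.328370 rad; initial bearing θ = 2.630211 rad.
Applying the spherical law of cosines for sides, sin φ₂ = sin φ₁ cos δ + cos φ₁ sin δ cos θ = -0.775119, so φ₂ = -50.82°.
Then Δλ = atan2(0.091120, -0.121251) = 2.497132 rad, from sin θ sin δ cos φ₁ over cos δ − sin φ₁ sin φ₂.
λ₂ = λ₁ + Δλ = -33.07°.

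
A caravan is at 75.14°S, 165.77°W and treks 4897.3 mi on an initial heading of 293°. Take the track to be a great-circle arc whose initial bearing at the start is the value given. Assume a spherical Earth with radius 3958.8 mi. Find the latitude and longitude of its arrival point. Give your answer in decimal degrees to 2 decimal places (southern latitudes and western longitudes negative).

latitude -12.82°, longitude 131.11°

Central angle δ = d/R = 1.237067 rad.
Converting: φ₁ = -1.311440 rad, θ = 5.113815 rad.
Destination latitude: φ₂ = arcsin( sin φ₁ cos δ + cos φ₁ sin δ cos θ ) = arcsin(-0.221936) = -12.82°.
Then Δλ = atan2(-0.223046, 0.113056) = -1.101668 rad, from sin θ sin δ cos φ₁ over cos δ − sin φ₁ sin φ₂.
λ₂ = -165.77° + -63.12° = -228.89°, normalized to (−180°, 180°] → 131.11°.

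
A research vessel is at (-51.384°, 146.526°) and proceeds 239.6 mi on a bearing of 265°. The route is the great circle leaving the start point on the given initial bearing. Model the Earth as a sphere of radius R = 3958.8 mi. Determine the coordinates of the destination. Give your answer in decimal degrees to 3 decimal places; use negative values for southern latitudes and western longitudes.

latitude -51.555°, longitude 140.965°

Angular distance δ = d/R = 239.6 / 3958.8 = 0.060523 rad.
Start latitude φ₁ = -0.896820 rad; initial bearing θ = 4.625123 rad.
Destination latitude: φ₂ = arcsin( sin φ₁ cos δ + cos φ₁ sin δ cos θ ) = arcsin(-0.783206) = -51.555°.
Δλ = atan2( sin θ sin δ cos φ₁ , cos δ − sin φ₁ sin φ₂ ) = atan2(-0.037606, 0.386214) = -0.097064 rad = -5.561°.
λ₂ = λ₁ + Δλ = 140.965°.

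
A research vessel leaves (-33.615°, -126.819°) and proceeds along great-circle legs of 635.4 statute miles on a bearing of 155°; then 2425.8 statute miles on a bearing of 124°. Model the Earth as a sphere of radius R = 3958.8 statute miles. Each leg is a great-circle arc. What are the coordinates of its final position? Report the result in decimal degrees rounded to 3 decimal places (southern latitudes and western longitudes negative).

latitude -51.751°, longitude -71.247°

Apply the spherical direct solution leg by leg, carrying full precision between legs.
Leg 1: from (-33.615°, -126.819°), δ = 635.4/3958.8 = 0.160503 rad, θ = 155° → φ = -41.845°, λ = -121.617°.
Leg 2: from (-41.845°, -121.617°), δ = 2425.8/3958.8 = 0.612761 rad, θ = 124° → φ = -51.751°, λ = -71.247°.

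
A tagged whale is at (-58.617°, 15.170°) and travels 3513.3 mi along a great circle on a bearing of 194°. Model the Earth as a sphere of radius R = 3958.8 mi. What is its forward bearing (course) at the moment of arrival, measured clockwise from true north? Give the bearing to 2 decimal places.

final bearing 339.83°

δ = 3513.3/3958.8 = 0.887466 rad (50.8481°).
Converting: φ₁ = -1.023060 rad, θ = 3.385939 rad.
sin φ₂ = sin φ₁ cos δ + cos φ₁ sin δ cos θ = (-0.853705)(0.631379) + (0.520756)(0.775474)(-0.970296) = -0.930849
φ₂ = asin(-0.930849) = -1.196730 rad = -68.568°.
Then Δλ = atan2(-0.097696, -0.163292) = -2.602431 rad, from sin θ sin δ cos φ₁ over cos δ − sin φ₁ sin φ₂.
Hence λ₂ = 15.170° + -149.108° = -133.938°.
The forward bearing on arrival equals the back-azimuth from the destination plus 180°.
Back-azimuth from P₂ (-68.57°, -133.94°) to P₁ (-58.62°, 15.17°), with Δλ' = λ₁ − λ₂ = 149.11°: atan2( sin Δλ' cos φ₁ , cos φ₂ sin φ₁ − sin φ₂ cos φ₁ cos Δλ' ) = 159.83°.
Final bearing = (159.83° + 180°) mod 360° = 339.83°.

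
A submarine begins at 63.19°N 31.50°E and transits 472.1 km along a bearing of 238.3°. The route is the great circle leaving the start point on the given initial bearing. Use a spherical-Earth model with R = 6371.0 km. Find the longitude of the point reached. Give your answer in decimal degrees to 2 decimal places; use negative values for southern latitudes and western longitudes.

Angular distance δ = d/R = 472.1 / 6371 = 0.074101 rad.
Converting: φ₁ = 1.102874 rad, θ = 4.159120 rad.
sin φ₂ = sin φ₁ cos δ + cos φ₁ sin δ cos θ = (0.892507)(0.997256) + (0.451033)(0.074034)(-0.525472) = 0.872511
φ₂ = asin(0.872511) = 1.060319 rad = 60.75°.
Δλ = atan2( sin θ sin δ cos φ₁ , cos δ − sin φ₁ sin φ₂ ) = atan2(-0.028410, 0.218533) = -0.129278 rad = -7.41°.
Hence λ₂ = 31.50° + -7.41° = 24.09°.

longitude 24.09°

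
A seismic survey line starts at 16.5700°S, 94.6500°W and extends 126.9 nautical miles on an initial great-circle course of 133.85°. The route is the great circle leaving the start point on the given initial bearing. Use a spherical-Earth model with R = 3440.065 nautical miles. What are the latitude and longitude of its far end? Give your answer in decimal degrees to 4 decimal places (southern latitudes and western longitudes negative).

δ = 126.9/3440.065 = 0.036889 rad (2.1136°).
Converting: φ₁ = -0.289201 rad, θ = 2.336123 rad.
sin φ₂ = sin φ₁ cos δ + cos φ₁ sin δ cos θ = (-0.285187)(0.999320) + (0.958472)(0.036880)(-0.692773) = -0.309481
φ₂ = asin(-0.309481) = -0.314647 rad = -18.0280°.
Then Δλ = atan2(0.025492, 0.911060) = 0.027973 rad, from sin θ sin δ cos φ₁ over cos δ − sin φ₁ sin φ₂.
Hence λ₂ = -94.6500° + 1.6028° = -93.0472°.

latitude -18.0280°, longitude -93.0472°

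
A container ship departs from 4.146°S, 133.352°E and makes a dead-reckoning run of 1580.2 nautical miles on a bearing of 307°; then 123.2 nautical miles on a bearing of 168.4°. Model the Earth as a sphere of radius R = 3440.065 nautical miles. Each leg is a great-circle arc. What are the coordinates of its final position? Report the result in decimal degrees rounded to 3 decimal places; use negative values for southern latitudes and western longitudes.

latitude 9.604°, longitude 112.579°

Apply the spherical direct solution leg by leg, carrying full precision between legs.
Leg 1: from (-4.146°, 133.352°), δ = 1580.2/3440.065 = 0.459352 rad, θ = 307° → φ = 11.614°, λ = 112.160°.
Leg 2: from (11.614°, 112.160°), δ = 123.2/3440.065 = 0.035813 rad, θ = 168.4° → φ = 9.604°, λ = 112.579°.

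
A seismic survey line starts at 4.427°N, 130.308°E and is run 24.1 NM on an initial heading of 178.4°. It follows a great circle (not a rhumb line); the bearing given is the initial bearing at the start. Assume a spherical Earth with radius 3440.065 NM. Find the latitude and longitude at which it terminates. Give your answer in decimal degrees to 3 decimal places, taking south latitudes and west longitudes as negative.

latitude 4.026°, longitude 130.319°

The arc subtends δ = 24.1/3440.065 = 0.007006 rad at the centre.
Start latitude φ₁ = 0.077266 rad; initial bearing θ = 3.113667 rad.
Applying the spherical law of cosines for sides, sin φ₂ = sin φ₁ cos δ + cos φ₁ sin δ cos θ = 0.070205, so φ₂ = 4.026°.
For the longitude increment, Δλ = atan2( sin θ sin δ cos φ₁, cos δ − sin φ₁ sin φ₂ ) = atan2(0.000195, 0.994556) = 0.011°.
Hence λ₂ = 130.308° + 0.011° = 130.319°.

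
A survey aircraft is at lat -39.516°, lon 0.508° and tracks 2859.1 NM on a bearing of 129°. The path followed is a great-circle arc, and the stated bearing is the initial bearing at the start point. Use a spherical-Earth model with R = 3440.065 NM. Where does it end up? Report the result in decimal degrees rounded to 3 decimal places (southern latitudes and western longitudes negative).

latitude -51.954°, longitude 69.175°

δ = 2859.1/3440.065 = 0.831118 rad (47.6196°).
With φ₁ = -39.516° = -0.689684 rad and θ = 129° = 2.251475 rad:
Destination latitude: φ₂ = arcsin( sin φ₁ cos δ + cos φ₁ sin δ cos θ ) = arcsin(-0.787516) = -51.954°.
Then Δλ = atan2(0.442862, 0.172959) = 1.198465 rad, from sin θ sin δ cos φ₁ over cos δ − sin φ₁ sin φ₂.
λ₂ = λ₁ + Δλ = 69.175°.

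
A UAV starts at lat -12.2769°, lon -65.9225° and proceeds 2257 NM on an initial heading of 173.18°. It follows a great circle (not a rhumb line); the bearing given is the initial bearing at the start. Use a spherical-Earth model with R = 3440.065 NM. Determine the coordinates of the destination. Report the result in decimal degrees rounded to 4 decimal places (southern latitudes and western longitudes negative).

Angular distance δ = d/R = 2257 / 3440.065 = 0.656092 rad.
With φ₁ = -12.2769° = -0.214272 rad and θ = 173.18° = 3.022561 rad:
sin φ₂ = sin φ₁ cos δ + cos φ₁ sin δ cos θ = (-0.212636)(0.792382) + (0.977131)(0.610025)(-0.992924) = -0.760346
φ₂ = asin(-0.760346) = -0.863846 rad = -49.4947°.
Δλ = atan2( sin θ sin δ cos φ₁ , cos δ − sin φ₁ sin φ₂ ) = atan2(0.070784, 0.630705) = 0.111763 rad = 6.4035°.
λ₂ = -65.9225° + 6.4035° = -59.5190°.

latitude -49.4947°, longitude -59.5190°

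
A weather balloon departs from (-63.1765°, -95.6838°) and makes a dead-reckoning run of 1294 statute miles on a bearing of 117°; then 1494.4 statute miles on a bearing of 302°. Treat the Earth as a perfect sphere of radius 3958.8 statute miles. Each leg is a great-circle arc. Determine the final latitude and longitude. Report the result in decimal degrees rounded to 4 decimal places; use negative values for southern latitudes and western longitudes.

latitude -50.0146°, longitude -80.8890°

Apply the spherical direct solution leg by leg, carrying full precision between legs.
Leg 1: from (-63.1765°, -95.6838°), δ = 1294/3958.8 = 0.326867 rad, θ = 117° → φ = -65.6338°, λ = -51.7825°.
Leg 2: from (-65.6338°, -51.7825°), δ = 1494.4/3958.8 = 0.377488 rad, θ = 302° → φ = -50.0146°, λ = -80.8890°.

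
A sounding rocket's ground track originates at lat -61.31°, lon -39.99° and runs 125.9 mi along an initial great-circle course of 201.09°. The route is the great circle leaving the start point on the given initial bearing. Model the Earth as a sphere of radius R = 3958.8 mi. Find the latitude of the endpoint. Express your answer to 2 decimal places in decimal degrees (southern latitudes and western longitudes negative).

δ = 125.9/3958.8 = 0.031803 rad (1.8222°).
Start latitude φ₁ = -1.070061 rad; initial bearing θ = 3.509683 rad.
Applying the spherical law of cosines for sides, sin φ₂ = sin φ₁ cos δ + cos φ₁ sin δ cos θ = -0.891029, so φ₂ = -63.00°.
Then Δλ = atan2(-0.005493, 0.217857) = -0.025208 rad, from sin θ sin δ cos φ₁ over cos δ − sin φ₁ sin φ₂.
λ₂ = λ₁ + Δλ = -41.43°.

latitude -63.00°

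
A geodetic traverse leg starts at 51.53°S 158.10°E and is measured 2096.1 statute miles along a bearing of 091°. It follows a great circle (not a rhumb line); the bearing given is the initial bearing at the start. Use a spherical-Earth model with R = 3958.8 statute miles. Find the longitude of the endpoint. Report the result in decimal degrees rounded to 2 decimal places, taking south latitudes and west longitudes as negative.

longitude -158.28°

Central angle δ = d/R = 0.529479 rad.
With φ₁ = -51.53° = -0.899368 rad and θ = 91° = 1.588250 rad:
Applying the spherical law of cosines for sides, sin φ₂ = sin φ₁ cos δ + cos φ₁ sin δ cos θ = -0.681211, so φ₂ = -42.94°.
Δλ = atan2( sin θ sin δ cos φ₁ , cos δ − sin φ₁ sin φ₂ ) = atan2(0.314167, 0.329727) = 0.761237 rad = 43.62°.
λ₂ = 158.10° + 43.62° = 201.72°, normalized to (−180°, 180°] → -158.28°.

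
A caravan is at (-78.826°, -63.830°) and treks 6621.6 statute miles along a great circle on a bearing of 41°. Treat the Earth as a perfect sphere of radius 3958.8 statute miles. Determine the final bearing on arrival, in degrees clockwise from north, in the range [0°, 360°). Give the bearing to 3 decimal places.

δ = 6621.6/3958.8 = 1.672628 rad (95.8345°).
With φ₁ = -78.826° = -1.375773 rad and θ = 41° = 0.715585 rad:
Destination latitude: φ₂ = arcsin( sin φ₁ cos δ + cos φ₁ sin δ cos θ ) = arcsin(0.245226) = 14.195°.
For the longitude increment, Δλ = atan2( sin θ sin δ cos φ₁, cos δ − sin φ₁ sin φ₂ ) = atan2(0.126479, 0.138921) = 42.316°.
λ₂ = -63.830° + 42.316° = -21.514°.
The forward bearing on arrival equals the back-azimuth from the destination plus 180°.
Back-azimuth from P₂ (14.195°, -21.514°) to P₁ (-78.826°, -63.830°), with Δλ' = λ₁ − λ₂ = -42.316°: atan2( sin Δλ' cos φ₁ , cos φ₂ sin φ₁ − sin φ₂ cos φ₁ cos Δλ' ) = 187.536°.
Final bearing = (187.536° + 180°) mod 360° = 7.536°.

final bearing 7.536°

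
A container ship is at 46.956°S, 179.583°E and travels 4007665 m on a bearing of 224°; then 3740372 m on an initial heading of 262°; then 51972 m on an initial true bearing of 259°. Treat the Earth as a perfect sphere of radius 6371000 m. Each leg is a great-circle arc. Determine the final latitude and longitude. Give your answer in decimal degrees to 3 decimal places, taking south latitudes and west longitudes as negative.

Apply the spherical direct solution leg by leg, carrying full precision between legs.
Leg 1: from (-46.956°, 179.583°), δ = 4007665/6371000 = 0.629048 rad, θ = 224° → φ = -61.622°, λ = 120.274°.
Leg 2: from (-61.622°, 120.274°), δ = 3740372/6371000 = 0.587093 rad, θ = 262° → φ = -50.277°, λ = 61.141°.
Leg 3: from (-50.277°, 61.141°), δ = 51972/6371000 = 0.008158 rad, θ = 259° → φ = -50.364°, λ = 60.422°.

latitude -50.364°, longitude 60.422°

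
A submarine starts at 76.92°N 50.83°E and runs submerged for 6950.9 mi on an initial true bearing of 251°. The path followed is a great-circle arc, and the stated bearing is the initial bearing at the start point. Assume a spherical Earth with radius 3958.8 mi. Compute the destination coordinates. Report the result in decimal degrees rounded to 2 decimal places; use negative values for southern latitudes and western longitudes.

The arc subtends δ = 6950.9/3958.8 = 1.755810 rad at the centre.
Converting: φ₁ = 1.342507 rad, θ = 4.380776 rad.
sin φ₂ = sin φ₁ cos δ + cos φ₁ sin δ cos θ = (0.974055)(-0.183960) + (0.226311)(0.982934)(-0.325568) = -0.251609
φ₂ = asin(-0.251609) = -0.254343 rad = -14.57°.
Then Δλ = atan2(-0.210330, 0.061121) = -1.287987 rad, from sin θ sin δ cos φ₁ over cos δ − sin φ₁ sin φ₂.
λ₂ = 50.83° + -73.80° = -22.97°.

latitude -14.57°, longitude -22.97°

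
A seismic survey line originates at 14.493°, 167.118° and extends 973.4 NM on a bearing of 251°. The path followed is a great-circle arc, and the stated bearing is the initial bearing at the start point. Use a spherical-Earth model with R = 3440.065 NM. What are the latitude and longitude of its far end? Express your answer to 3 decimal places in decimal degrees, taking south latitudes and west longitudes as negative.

latitude 8.760°, longitude 151.626°

Angular distance δ = d/R = 973.4 / 3440.065 = 0.282960 rad.
Start latitude φ₁ = 0.252951 rad; initial bearing θ = 4.380776 rad.
Destination latitude: φ₂ = arcsin( sin φ₁ cos δ + cos φ₁ sin δ cos θ ) = arcsin(0.152304) = 8.760°.
For the longitude increment, Δλ = atan2( sin θ sin δ cos φ₁, cos δ − sin φ₁ sin φ₂ ) = atan2(-0.255587, 0.922117) = -15.492°.
λ₂ = 167.118° + -15.492° = 151.626°.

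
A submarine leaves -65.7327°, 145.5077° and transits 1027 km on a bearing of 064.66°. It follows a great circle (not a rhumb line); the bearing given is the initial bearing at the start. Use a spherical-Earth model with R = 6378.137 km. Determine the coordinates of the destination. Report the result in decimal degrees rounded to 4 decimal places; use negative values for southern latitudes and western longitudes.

latitude -60.6503°, longitude 162.7028°

δ = 1027/6378.137 = 0.161019 rad (9.2257°).
Converting: φ₁ = -1.147252 rad, θ = 1.128530 rad.
sin φ₂ = sin φ₁ cos δ + cos φ₁ sin δ cos θ = (-0.911638)(0.987064) + (0.410994)(0.160324)(0.427989) = -0.871644
φ₂ = asin(-0.871644) = -1.058547 rad = -60.6503°.
Then Δλ = atan2(0.059552, 0.192440) = 0.300112 rad, from sin θ sin δ cos φ₁ over cos δ − sin φ₁ sin φ₂.
λ₂ = λ₁ + Δλ = 162.7028°.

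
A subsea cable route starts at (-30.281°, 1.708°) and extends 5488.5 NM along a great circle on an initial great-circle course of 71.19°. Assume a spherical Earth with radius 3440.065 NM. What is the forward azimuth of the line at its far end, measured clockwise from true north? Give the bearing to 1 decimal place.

final bearing 58.7°

δ = 5488.5/3440.065 = 1.595464 rad (91.4134°).
With φ₁ = -30.281° = -0.528503 rad and θ = 71.19° = 1.242500 rad:
Destination latitude: φ₂ = arcsin( sin φ₁ cos δ + cos φ₁ sin δ cos θ ) = arcsin(0.290792) = 16.905°.
For the longitude increment, Δλ = atan2( sin θ sin δ cos φ₁, cos δ − sin φ₁ sin φ₂ ) = atan2(0.817194, 0.121964) = 81.511°.
λ₂ = λ₁ + Δλ = 83.219°.
The forward bearing on arrival equals the back-azimuth from the destination plus 180°.
Back-azimuth from P₂ (16.9°, 83.2°) to P₁ (-30.3°, 1.7°), with Δλ' = λ₁ − λ₂ = -81.5°: atan2( sin Δλ' cos φ₁ , cos φ₂ sin φ₁ − sin φ₂ cos φ₁ cos Δλ' ) = 238.7°.
Final bearing = (238.7° + 180°) mod 360° = 58.7°.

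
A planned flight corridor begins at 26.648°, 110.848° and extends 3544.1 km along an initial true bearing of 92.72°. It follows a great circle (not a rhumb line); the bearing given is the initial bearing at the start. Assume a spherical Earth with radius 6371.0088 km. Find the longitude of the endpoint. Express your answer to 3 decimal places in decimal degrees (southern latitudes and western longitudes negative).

Angular distance δ = d/R = 3544.1 / 6371.0088 = 0.556286 rad.
Start latitude φ₁ = 0.465095 rad; initial bearing θ = 1.618269 rad.
sin φ₂ = sin φ₁ cos δ + cos φ₁ sin δ cos θ = (0.448508)(0.849222) + (0.893779)(0.528035)(-0.047455) = 0.358487
φ₂ = asin(0.358487) = 0.366646 rad = 21.007°.
For the longitude increment, Δλ = atan2( sin θ sin δ cos φ₁, cos δ − sin φ₁ sin φ₂ ) = atan2(0.471415, 0.688438) = 34.402°.
λ₂ = λ₁ + Δλ = 145.250°.

longitude 145.250°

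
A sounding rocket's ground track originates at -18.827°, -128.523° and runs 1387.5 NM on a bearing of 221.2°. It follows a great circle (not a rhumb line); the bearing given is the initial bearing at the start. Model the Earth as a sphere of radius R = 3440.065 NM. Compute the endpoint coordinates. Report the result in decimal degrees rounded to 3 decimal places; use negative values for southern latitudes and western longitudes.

The arc subtends δ = 1387.5/3440.065 = 0.403335 rad at the centre.
Converting: φ₁ = -0.328593 rad, θ = 3.860668 rad.
Destination latitude: φ₂ = arcsin( sin φ₁ cos δ + cos φ₁ sin δ cos θ ) = arcsin(-0.576330) = -35.193°.
Δλ = atan2( sin θ sin δ cos φ₁ , cos δ − sin φ₁ sin φ₂ ) = atan2(-0.244696, 0.733768) = -0.321881 rad = -18.442°.
λ₂ = λ₁ + Δλ = -146.965°.

latitude -35.193°, longitude -146.965°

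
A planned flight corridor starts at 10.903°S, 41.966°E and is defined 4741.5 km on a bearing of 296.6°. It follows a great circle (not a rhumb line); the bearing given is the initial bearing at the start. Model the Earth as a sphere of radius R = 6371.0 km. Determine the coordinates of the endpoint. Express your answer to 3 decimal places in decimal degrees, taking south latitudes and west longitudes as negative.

latitude 9.132°, longitude 4.124°

δ = 4741.5/6371 = 0.744232 rad (42.6413°).
Start latitude φ₁ = -0.190293 rad; initial bearing θ = 5.176647 rad.
sin φ₂ = sin φ₁ cos δ + cos φ₁ sin δ cos θ = (-0.189147)(0.735609) + (0.981949)(0.677407)(0.447759) = 0.158702
φ₂ = asin(0.158702) = 0.159376 rad = 9.132°.
Δλ = atan2( sin θ sin δ cos φ₁ , cos δ − sin φ₁ sin φ₂ ) = atan2(-0.594772, 0.765627) = -0.660461 rad = -37.842°.
λ₂ = 41.966° + -37.842° = 4.124°.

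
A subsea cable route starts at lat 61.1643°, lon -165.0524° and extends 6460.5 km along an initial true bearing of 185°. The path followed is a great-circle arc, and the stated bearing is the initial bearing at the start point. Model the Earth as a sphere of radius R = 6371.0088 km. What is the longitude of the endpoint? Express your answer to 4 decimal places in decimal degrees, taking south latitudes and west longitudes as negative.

longitude -169.3022°

Central angle δ = d/R = 1.014047 rad.
Start latitude φ₁ = 1.067518 rad; initial bearing θ = 3.228859 rad.
sin φ₂ = sin φ₁ cos δ + cos φ₁ sin δ cos θ = (0.876006)(0.528430) + (0.482300)(0.848977)(-0.996195) = 0.055004
φ₂ = asin(0.055004) = 0.055032 rad = 3.1531°.
Δλ = atan2( sin θ sin δ cos φ₁ , cos δ − sin φ₁ sin φ₂ ) = atan2(-0.035687, 0.480245) = -0.074173 rad = -4.2498°.
λ₂ = -165.0524° + -4.2498° = -169.3022°.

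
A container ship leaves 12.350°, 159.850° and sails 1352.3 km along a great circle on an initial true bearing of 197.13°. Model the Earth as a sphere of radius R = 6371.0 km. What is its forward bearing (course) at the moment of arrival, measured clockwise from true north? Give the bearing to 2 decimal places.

δ = 1352.3/6371 = 0.212259 rad (12.1615°).
With φ₁ = 12.350° = 0.215548 rad and θ = 197.13° = 3.440568 rad:
sin φ₂ = sin φ₁ cos δ + cos φ₁ sin δ cos θ = (0.213883)(0.977558) + (0.976859)(0.210668)(-0.955639) = 0.012419
φ₂ = asin(0.012419) = 0.012419 rad = 0.712°.
Then Δλ = atan2(-0.060615, 0.974901) = -0.062095 rad, from sin θ sin δ cos φ₁ over cos δ − sin φ₁ sin φ₂.
λ₂ = 159.850° + -3.558° = 156.292°.
The forward bearing on arrival equals the back-azimuth from the destination plus 180°.
Back-azimuth from P₂ (0.71°, 156.29°) to P₁ (12.35°, 159.85°), with Δλ' = λ₁ − λ₂ = 3.56°: atan2( sin Δλ' cos φ₁ , cos φ₂ sin φ₁ − sin φ₂ cos φ₁ cos Δλ' ) = 16.72°.
Final bearing = (16.72° + 180°) mod 360° = 196.72°.

final bearing 196.72°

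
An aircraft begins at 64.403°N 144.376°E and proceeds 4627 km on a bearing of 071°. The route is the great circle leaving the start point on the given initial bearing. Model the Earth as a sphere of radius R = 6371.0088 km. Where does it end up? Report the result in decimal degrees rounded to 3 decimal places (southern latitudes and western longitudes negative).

The arc subtends δ = 4627/6371.0088 = 0.726259 rad at the centre.
Converting: φ₁ = 1.124044 rad, θ = 1.239184 rad.
sin φ₂ = sin φ₁ cos δ + cos φ₁ sin δ cos θ = (0.901855)(0.747664) + (0.432039)(0.664077)(0.325568) = 0.767693
φ₂ = asin(0.767693) = 0.875233 rad = 50.147°.
Then Δλ = atan2(0.271276, 0.055317) = 1.369641 rad, from sin θ sin δ cos φ₁ over cos δ − sin φ₁ sin φ₂.
λ₂ = 144.376° + 78.475° = 222.851°, normalized to (−180°, 180°] → -137.149°.

latitude 50.147°, longitude -137.149°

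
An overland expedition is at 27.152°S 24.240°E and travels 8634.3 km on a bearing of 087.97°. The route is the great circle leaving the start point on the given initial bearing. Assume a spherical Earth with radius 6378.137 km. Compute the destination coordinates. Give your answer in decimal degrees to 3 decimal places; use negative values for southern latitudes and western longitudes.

Central angle δ = d/R = 1.353734 rad.
Converting: φ₁ = -0.473892 rad, θ = 1.535366 rad.
Destination latitude: φ₂ = arcsin( sin φ₁ cos δ + cos φ₁ sin δ cos θ ) = arcsin(-0.067501) = -3.870°.
For the longitude increment, Δλ = atan2( sin θ sin δ cos φ₁, cos δ − sin φ₁ sin φ₂ ) = atan2(0.868374, 0.184557) = 78.001°.
λ₂ = λ₁ + Δλ = 102.241°.

latitude -3.870°, longitude 102.241°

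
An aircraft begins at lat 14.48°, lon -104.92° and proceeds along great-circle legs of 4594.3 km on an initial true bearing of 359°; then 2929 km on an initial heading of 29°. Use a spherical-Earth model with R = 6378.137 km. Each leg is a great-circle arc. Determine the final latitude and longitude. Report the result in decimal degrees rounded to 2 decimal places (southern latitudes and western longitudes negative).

Apply the spherical direct solution leg by leg, carrying full precision between legs.
Leg 1: from (14.48°, -104.92°), δ = 4594.3/6378.137 = 0.720320 rad, θ = 359° → φ = 55.74°, λ = -106.09°.
Leg 2: from (55.74°, -106.09°), δ = 2929/6378.137 = 0.459225 rad, θ = 29° → φ = 73.56°, λ = -56.69°.

latitude 73.56°, longitude -56.69°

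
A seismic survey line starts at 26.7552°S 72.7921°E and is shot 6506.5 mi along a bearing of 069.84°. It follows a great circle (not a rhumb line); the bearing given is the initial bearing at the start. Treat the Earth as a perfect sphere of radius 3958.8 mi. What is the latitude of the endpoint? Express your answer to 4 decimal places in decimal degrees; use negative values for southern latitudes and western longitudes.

latitude 19.8559°

δ = 6506.5/3958.8 = 1.643554 rad (94.1687°).
With φ₁ = -26.7552° = -0.466966 rad and θ = 69.84° = 1.218938 rad:
Destination latitude: φ₂ = arcsin( sin φ₁ cos δ + cos φ₁ sin δ cos θ ) = arcsin(0.339656) = 19.8559°.
Then Δλ = atan2(0.836014, 0.080213) = 1.475142 rad, from sin θ sin δ cos φ₁ over cos δ − sin φ₁ sin φ₂.
λ₂ = λ₁ + Δλ = 157.3115°.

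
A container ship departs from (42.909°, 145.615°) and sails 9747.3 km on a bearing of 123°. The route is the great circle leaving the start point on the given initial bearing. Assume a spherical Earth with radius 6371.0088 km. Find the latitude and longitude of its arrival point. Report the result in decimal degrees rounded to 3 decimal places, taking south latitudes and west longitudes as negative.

latitude -21.763°, longitude -149.925°

The arc subtends δ = 9747.3/6371.0088 = 1.529946 rad at the centre.
Converting: φ₁ = 0.748903 rad, θ = 2.146755 rad.
Applying the spherical law of cosines for sides, sin φ₂ = sin φ₁ cos δ + cos φ₁ sin δ cos θ = -0.370776, so φ₂ = -21.763°.
Then Δλ = atan2(0.613760, 0.293276) = 1.125037 rad, from sin θ sin δ cos φ₁ over cos δ − sin φ₁ sin φ₂.
λ₂ = 145.615° + 64.460° = 210.075°, normalized to (−180°, 180°] → -149.925°.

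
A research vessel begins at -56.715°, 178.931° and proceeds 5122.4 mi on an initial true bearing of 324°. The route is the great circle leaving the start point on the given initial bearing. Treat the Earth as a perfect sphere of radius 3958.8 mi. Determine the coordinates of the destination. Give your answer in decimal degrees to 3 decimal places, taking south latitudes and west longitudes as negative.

latitude 11.454°, longitude 143.699°

Angular distance δ = d/R = 5122.4 / 3958.8 = 1.293927 rad.
Start latitude φ₁ = -0.989863 rad; initial bearing θ = 5.654867 rad.
Destination latitude: φ₂ = arcsin( sin φ₁ cos δ + cos φ₁ sin δ cos θ ) = arcsin(0.198580) = 11.454°.
Then Δλ = atan2(-0.310294, 0.439348) = -0.614915 rad, from sin θ sin δ cos φ₁ over cos δ − sin φ₁ sin φ₂.
λ₂ = 178.931° + -35.232° = 143.699°.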